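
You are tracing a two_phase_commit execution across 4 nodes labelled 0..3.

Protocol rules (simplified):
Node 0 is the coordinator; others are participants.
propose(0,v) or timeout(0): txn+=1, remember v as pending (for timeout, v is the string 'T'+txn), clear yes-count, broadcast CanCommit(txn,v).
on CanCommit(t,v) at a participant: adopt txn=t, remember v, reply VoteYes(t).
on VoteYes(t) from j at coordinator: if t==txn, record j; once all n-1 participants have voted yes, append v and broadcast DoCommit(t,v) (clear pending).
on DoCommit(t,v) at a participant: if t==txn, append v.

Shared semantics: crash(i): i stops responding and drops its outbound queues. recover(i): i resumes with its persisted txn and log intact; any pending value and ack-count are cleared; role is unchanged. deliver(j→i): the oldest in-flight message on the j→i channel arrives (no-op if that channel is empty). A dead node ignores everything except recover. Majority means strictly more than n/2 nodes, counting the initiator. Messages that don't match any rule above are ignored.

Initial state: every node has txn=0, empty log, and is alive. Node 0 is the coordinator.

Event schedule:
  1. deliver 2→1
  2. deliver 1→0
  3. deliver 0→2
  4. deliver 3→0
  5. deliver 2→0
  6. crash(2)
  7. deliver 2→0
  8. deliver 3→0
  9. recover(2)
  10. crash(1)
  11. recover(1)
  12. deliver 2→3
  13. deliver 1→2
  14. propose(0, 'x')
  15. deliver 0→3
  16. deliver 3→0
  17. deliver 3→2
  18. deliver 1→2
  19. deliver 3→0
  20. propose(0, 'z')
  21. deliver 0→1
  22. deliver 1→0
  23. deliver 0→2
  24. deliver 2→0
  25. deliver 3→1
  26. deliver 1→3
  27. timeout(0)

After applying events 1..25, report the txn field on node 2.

1

after 1 — deliver 2→1: ·
after 2 — deliver 1→0: ·
after 3 — deliver 0→2: ·
after 4 — deliver 3→0: ·
after 5 — deliver 2→0: ·
after 6 — crash(2): n2:✗part/t0/[-]
after 7 — deliver 2→0: ·
after 8 — deliver 3→0: ·
after 9 — recover(2): n2:part/t0/[-]
after 10 — crash(1): n1:✗part/t0/[-]
after 11 — recover(1): n1:part/t0/[-]
after 12 — deliver 2→3: ·
after 13 — deliver 1→2: ·
after 14 — propose(0,'x'): n0:coor/t1/[-]
after 15 — deliver 0→3: n3:part/t1/[-]
after 16 — deliver 3→0: ·
after 17 — deliver 3→2: ·
after 18 — deliver 1→2: ·
after 19 — deliver 3→0: ·
after 20 — propose(0,'z'): n0:coor/t2/[-]
after 21 — deliver 0→1: n1:part/t1/[-]
after 22 — deliver 1→0: ·
after 23 — deliver 0→2: n2:part/t1/[-]
after 24 — deliver 2→0: ·
after 25 — deliver 3→1: ·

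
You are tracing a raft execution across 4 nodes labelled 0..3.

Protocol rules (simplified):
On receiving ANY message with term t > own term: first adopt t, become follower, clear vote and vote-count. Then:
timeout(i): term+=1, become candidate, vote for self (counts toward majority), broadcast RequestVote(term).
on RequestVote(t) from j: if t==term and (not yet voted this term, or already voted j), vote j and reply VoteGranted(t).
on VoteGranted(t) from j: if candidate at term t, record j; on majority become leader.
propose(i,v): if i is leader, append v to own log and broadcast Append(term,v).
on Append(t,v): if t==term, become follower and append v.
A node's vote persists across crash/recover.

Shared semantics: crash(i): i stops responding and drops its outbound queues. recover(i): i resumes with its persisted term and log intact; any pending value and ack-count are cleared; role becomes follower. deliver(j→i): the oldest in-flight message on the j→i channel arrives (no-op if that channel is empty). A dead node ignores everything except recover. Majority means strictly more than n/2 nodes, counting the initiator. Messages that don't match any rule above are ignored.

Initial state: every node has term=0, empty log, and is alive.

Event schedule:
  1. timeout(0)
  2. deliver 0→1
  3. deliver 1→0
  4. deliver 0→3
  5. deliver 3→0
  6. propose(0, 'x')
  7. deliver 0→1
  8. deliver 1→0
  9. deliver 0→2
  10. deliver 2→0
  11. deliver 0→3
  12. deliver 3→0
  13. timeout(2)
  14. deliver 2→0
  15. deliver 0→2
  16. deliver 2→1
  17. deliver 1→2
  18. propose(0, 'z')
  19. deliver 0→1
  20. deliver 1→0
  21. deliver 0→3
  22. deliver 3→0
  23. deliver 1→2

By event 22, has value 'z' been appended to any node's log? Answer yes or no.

no

step 1 timeout(0): 0={cand,t=1,log=-}
step 2 deliver 0→1: 1={foll,t=1,log=-}
step 3 deliver 1→0: —
step 4 deliver 0→3: 3={foll,t=1,log=-}
step 5 deliver 3→0: 0={lead,t=1,log=-}
step 6 propose(0,'x'): 0={lead,t=1,log=x}
step 7 deliver 0→1: 1={foll,t=1,log=x}
step 8 deliver 1→0: —
step 9 deliver 0→2: 2={foll,t=1,log=-}
step 10 deliver 2→0: —
step 11 deliver 0→3: 3={foll,t=1,log=x}
step 12 deliver 3→0: —
step 13 timeout(2): 2={cand,t=2,log=-}
step 14 deliver 2→0: 0={foll,t=2,log=x}
step 15 deliver 0→2: —
step 16 deliver 2→1: 1={foll,t=2,log=x}
step 17 deliver 1→2: —
step 18 propose(0,'z'): —
step 19 deliver 0→1: —
step 20 deliver 1→0: —
step 21 deliver 0→3: —
step 22 deliver 3→0: —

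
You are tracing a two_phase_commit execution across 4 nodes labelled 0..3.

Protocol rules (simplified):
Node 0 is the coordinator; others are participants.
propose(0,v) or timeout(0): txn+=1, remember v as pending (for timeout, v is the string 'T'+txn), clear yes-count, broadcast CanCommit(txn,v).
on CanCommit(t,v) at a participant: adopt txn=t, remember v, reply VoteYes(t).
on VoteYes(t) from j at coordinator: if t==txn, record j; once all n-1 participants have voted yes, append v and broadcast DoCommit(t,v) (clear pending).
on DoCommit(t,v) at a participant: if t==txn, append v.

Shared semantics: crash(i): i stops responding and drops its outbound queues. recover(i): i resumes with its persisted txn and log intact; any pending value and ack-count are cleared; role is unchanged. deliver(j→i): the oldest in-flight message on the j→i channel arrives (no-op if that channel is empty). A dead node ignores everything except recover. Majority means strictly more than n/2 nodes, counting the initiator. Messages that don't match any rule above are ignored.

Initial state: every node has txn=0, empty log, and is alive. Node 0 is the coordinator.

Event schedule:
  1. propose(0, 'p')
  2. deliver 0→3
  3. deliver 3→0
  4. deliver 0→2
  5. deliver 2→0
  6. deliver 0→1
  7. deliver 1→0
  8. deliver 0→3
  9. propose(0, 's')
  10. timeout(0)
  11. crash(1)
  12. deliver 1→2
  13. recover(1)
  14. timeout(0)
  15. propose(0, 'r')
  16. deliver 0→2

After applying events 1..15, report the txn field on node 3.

1

e1 propose(0,'p'): 0[coor,t=1,-]
e2 deliver 0→3: 3[part,t=1,-]
e3 deliver 3→0: ·
e4 deliver 0→2: 2[part,t=1,-]
e5 deliver 2→0: ·
e6 deliver 0→1: 1[part,t=1,-]
e7 deliver 1→0: 0[coor,t=1,p]
e8 deliver 0→3: 3[part,t=1,p]
e9 propose(0,'s'): 0[coor,t=2,p]
e10 timeout(0): 0[coor,t=3,p]
e11 crash(1): 1[✗part,t=1,-]
e12 deliver 1→2: ·
e13 recover(1): 1[part,t=1,-]
e14 timeout(0): 0[coor,t=4,p]
e15 propose(0,'r'): 0[coor,t=5,p]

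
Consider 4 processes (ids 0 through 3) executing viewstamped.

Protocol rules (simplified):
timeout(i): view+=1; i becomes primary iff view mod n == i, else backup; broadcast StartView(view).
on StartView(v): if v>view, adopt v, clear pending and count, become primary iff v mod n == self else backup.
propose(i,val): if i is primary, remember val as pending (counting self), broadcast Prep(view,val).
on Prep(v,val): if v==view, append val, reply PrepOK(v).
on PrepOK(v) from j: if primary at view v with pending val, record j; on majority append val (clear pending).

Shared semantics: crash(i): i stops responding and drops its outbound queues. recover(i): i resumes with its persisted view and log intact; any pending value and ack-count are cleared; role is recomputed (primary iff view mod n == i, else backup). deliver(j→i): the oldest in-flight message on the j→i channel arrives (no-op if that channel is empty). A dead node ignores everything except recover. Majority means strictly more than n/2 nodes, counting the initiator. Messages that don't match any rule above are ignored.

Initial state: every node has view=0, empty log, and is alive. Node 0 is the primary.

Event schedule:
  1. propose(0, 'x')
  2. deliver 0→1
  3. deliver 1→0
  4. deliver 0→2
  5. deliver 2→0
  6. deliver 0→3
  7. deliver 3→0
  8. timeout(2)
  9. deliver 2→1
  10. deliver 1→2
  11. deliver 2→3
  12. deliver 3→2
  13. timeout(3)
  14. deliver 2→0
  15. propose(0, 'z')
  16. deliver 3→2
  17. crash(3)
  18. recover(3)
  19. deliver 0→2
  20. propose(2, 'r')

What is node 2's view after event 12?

1

after 1 — propose(0,'x'): ·
after 2 — deliver 0→1: n1:back/v0/[x]
after 3 — deliver 1→0: ·
after 4 — deliver 0→2: n2:back/v0/[x]
after 5 — deliver 2→0: n0:prim/v0/[x]
after 6 — deliver 0→3: n3:back/v0/[x]
after 7 — deliver 3→0: ·
after 8 — timeout(2): n2:back/v1/[x]
after 9 — deliver 2→1: n1:prim/v1/[x]
after 10 — deliver 1→2: ·
after 11 — deliver 2→3: n3:back/v1/[x]
after 12 — deliver 3→2: ·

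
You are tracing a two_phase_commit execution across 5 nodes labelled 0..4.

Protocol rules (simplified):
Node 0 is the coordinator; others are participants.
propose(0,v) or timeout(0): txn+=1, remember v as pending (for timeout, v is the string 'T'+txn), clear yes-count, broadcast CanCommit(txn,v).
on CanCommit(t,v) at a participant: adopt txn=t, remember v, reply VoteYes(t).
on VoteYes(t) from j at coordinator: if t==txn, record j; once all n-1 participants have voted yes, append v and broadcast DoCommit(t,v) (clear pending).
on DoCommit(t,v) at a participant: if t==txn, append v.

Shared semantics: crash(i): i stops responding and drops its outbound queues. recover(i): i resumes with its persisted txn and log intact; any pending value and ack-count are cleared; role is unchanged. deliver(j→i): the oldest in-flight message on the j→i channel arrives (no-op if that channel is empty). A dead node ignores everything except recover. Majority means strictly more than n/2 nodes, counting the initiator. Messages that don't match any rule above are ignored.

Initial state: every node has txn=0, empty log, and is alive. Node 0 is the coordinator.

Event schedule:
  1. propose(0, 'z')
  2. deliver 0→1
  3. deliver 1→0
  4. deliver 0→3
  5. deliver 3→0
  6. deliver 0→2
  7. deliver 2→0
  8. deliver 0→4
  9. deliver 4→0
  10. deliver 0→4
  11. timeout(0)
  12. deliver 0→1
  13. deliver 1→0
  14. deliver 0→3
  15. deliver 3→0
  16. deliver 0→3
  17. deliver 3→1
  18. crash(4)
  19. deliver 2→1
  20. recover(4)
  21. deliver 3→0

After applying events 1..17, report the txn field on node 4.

e1 propose(0,'z'): 0[coor,t=1,-]
e2 deliver 0→1: 1[part,t=1,-]
e3 deliver 1→0: ·
e4 deliver 0→3: 3[part,t=1,-]
e5 deliver 3→0: ·
e6 deliver 0→2: 2[part,t=1,-]
e7 deliver 2→0: ·
e8 deliver 0→4: 4[part,t=1,-]
e9 deliver 4→0: 0[coor,t=1,z]
e10 deliver 0→4: 4[part,t=1,z]
e11 timeout(0): 0[coor,t=2,z]
e12 deliver 0→1: 1[part,t=1,z]
e13 deliver 1→0: ·
e14 deliver 0→3: 3[part,t=1,z]
e15 deliver 3→0: ·
e16 deliver 0→3: 3[part,t=2,z]
e17 deliver 3→1: ·

1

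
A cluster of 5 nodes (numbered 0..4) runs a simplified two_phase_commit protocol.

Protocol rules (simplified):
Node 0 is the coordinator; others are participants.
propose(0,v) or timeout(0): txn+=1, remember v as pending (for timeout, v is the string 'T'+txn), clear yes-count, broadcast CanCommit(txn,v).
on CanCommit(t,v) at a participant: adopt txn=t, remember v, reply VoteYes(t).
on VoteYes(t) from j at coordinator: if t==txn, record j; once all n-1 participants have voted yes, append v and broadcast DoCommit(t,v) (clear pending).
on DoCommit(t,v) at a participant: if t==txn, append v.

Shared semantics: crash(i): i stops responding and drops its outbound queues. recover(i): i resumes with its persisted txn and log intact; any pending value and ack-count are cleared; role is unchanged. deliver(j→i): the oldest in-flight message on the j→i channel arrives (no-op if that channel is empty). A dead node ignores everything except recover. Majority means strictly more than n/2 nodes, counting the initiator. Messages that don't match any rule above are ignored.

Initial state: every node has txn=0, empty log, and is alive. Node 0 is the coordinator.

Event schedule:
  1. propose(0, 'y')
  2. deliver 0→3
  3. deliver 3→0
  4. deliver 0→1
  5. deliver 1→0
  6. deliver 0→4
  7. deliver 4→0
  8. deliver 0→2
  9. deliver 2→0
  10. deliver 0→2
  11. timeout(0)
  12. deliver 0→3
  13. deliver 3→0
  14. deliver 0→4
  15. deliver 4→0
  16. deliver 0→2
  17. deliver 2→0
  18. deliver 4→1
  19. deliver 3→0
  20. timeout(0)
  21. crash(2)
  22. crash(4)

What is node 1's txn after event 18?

after 1 — propose(0,'y'): n0:coor/t1/[-]
after 2 — deliver 0→3: n3:part/t1/[-]
after 3 — deliver 3→0: ·
after 4 — deliver 0→1: n1:part/t1/[-]
after 5 — deliver 1→0: ·
after 6 — deliver 0→4: n4:part/t1/[-]
after 7 — deliver 4→0: ·
after 8 — deliver 0→2: n2:part/t1/[-]
after 9 — deliver 2→0: n0:coor/t1/[y]
after 10 — deliver 0→2: n2:part/t1/[y]
after 11 — timeout(0): n0:coor/t2/[y]
after 12 — deliver 0→3: n3:part/t1/[y]
after 13 — deliver 3→0: ·
after 14 — deliver 0→4: n4:part/t1/[y]
after 15 — deliver 4→0: ·
after 16 — deliver 0→2: n2:part/t2/[y]
after 17 — deliver 2→0: ·
after 18 — deliver 4→1: ·

1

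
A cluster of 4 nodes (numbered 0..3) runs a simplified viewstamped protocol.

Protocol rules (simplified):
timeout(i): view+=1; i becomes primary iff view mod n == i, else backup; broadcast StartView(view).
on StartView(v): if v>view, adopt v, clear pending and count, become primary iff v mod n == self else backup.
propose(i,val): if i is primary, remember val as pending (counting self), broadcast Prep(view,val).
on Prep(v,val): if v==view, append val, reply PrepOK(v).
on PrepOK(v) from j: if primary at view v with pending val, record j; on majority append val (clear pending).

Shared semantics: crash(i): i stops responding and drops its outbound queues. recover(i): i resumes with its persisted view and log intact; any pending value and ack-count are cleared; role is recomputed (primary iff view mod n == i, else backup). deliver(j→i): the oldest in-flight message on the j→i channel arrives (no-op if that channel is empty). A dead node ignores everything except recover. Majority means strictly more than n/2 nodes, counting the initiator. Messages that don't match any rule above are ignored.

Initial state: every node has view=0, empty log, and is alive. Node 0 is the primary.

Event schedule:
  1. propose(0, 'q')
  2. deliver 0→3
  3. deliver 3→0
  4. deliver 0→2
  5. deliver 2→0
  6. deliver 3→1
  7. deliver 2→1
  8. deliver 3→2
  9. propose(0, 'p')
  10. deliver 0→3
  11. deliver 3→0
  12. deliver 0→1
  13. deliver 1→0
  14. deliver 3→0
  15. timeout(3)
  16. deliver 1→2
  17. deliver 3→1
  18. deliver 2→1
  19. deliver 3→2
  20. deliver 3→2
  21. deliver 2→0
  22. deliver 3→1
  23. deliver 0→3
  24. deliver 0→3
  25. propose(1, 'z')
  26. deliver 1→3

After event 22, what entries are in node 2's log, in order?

q

step 1 propose(0,'q'): —
step 2 deliver 0→3: 3={back,v=0,log=q}
step 3 deliver 3→0: —
step 4 deliver 0→2: 2={back,v=0,log=q}
step 5 deliver 2→0: 0={prim,v=0,log=q}
step 6 deliver 3→1: —
step 7 deliver 2→1: —
step 8 deliver 3→2: —
step 9 propose(0,'p'): —
step 10 deliver 0→3: 3={back,v=0,log=q,p}
step 11 deliver 3→0: —
step 12 deliver 0→1: 1={back,v=0,log=q}
step 13 deliver 1→0: 0={prim,v=0,log=q,p}
step 14 deliver 3→0: —
step 15 timeout(3): 3={back,v=1,log=q,p}
step 16 deliver 1→2: —
step 17 deliver 3→1: 1={prim,v=1,log=q}
step 18 deliver 2→1: —
step 19 deliver 3→2: 2={back,v=1,log=q}
step 20 deliver 3→2: —
step 21 deliver 2→0: —
step 22 deliver 3→1: —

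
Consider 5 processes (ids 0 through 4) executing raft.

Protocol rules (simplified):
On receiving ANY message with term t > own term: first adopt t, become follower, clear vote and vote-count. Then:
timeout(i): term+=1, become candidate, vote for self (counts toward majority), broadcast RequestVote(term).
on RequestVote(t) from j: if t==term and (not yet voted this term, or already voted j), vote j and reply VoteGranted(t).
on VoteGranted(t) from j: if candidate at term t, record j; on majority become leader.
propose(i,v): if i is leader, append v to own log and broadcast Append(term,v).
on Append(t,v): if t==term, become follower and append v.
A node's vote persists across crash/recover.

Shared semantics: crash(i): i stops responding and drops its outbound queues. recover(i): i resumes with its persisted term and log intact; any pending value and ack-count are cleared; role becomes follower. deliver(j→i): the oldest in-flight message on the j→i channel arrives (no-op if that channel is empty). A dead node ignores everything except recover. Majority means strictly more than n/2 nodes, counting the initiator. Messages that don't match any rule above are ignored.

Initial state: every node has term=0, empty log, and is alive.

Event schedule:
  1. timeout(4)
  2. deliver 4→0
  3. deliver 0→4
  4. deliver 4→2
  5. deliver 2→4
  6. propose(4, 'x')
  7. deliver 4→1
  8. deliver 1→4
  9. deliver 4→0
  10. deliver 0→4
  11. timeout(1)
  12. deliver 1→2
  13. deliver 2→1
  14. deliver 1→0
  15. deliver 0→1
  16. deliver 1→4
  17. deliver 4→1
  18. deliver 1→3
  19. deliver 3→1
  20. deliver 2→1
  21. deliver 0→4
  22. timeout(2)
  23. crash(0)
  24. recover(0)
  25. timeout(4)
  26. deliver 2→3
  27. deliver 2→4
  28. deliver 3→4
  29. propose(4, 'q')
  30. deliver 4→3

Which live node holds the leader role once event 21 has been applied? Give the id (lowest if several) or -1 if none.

step 1 timeout(4): 4={cand,t=1,log=-}
step 2 deliver 4→0: 0={foll,t=1,log=-}
step 3 deliver 0→4: —
step 4 deliver 4→2: 2={foll,t=1,log=-}
step 5 deliver 2→4: 4={lead,t=1,log=-}
step 6 propose(4,'x'): 4={lead,t=1,log=x}
step 7 deliver 4→1: 1={foll,t=1,log=-}
step 8 deliver 1→4: —
step 9 deliver 4→0: 0={foll,t=1,log=x}
step 10 deliver 0→4: —
step 11 timeout(1): 1={cand,t=2,log=-}
step 12 deliver 1→2: 2={foll,t=2,log=-}
step 13 deliver 2→1: —
step 14 deliver 1→0: 0={foll,t=2,log=x}
step 15 deliver 0→1: 1={lead,t=2,log=-}
step 16 deliver 1→4: 4={foll,t=2,log=x}
step 17 deliver 4→1: —
step 18 deliver 1→3: 3={foll,t=2,log=-}
step 19 deliver 3→1: —
step 20 deliver 2→1: —
step 21 deliver 0→4: —

1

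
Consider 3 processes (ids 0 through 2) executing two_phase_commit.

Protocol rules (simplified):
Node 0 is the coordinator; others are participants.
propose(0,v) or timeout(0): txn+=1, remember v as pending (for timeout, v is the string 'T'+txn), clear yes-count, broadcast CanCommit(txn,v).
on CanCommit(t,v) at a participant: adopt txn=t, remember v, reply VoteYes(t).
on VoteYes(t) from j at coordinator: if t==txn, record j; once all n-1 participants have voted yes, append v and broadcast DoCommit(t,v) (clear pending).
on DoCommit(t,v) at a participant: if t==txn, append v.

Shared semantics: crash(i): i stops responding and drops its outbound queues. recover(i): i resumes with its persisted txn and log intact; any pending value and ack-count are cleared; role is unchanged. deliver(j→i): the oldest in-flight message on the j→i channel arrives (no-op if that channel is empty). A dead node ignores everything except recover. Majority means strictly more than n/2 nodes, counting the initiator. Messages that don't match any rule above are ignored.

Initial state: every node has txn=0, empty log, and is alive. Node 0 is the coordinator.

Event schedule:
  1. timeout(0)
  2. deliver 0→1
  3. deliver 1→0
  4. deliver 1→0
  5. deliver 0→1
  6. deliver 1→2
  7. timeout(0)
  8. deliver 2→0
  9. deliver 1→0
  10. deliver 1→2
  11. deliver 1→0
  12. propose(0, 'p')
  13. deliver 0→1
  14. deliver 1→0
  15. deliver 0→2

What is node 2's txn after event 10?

1. timeout(0):  <0:coor t1 ->
2. deliver 0→1:  <1:part t1 ->
3. deliver 1→0:  nop
4. deliver 1→0:  nop
5. deliver 0→1:  nop
6. deliver 1→2:  nop
7. timeout(0):  <0:coor t2 ->
8. deliver 2→0:  nop
9. deliver 1→0:  nop
10. deliver 1→2:  nop

0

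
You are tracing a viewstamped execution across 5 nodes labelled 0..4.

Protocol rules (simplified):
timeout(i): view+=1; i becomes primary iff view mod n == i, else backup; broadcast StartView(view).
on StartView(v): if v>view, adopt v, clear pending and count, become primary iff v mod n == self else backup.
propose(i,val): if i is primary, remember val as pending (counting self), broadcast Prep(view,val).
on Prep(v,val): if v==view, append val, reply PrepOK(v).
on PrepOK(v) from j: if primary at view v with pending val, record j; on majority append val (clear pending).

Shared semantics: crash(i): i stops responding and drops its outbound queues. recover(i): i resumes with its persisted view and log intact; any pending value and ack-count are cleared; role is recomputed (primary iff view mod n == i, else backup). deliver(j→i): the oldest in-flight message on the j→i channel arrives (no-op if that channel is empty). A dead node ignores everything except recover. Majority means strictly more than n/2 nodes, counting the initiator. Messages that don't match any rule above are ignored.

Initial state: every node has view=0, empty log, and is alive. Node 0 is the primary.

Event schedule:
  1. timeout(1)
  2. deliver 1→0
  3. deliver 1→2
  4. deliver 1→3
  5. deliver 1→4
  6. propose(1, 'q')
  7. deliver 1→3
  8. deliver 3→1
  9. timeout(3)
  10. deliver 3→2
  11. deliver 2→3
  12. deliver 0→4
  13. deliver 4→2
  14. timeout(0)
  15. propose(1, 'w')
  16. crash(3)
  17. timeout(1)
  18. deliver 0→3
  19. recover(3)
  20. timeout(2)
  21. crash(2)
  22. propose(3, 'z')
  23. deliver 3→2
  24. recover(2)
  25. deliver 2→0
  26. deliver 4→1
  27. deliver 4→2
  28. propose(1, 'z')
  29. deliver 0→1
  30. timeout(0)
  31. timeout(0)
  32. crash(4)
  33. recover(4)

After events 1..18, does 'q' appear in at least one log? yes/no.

yes

1. timeout(1):  <1:prim v1 ->
2. deliver 1→0:  <0:back v1 ->
3. deliver 1→2:  <2:back v1 ->
4. deliver 1→3:  <3:back v1 ->
5. deliver 1→4:  <4:back v1 ->
6. propose(1,'q'):  nop
7. deliver 1→3:  <3:back v1 q>
8. deliver 3→1:  nop
9. timeout(3):  <3:back v2 q>
10. deliver 3→2:  <2:prim v2 ->
11. deliver 2→3:  nop
12. deliver 0→4:  nop
13. deliver 4→2:  nop
14. timeout(0):  <0:back v2 ->
15. propose(1,'w'):  nop
16. crash(3):  <3:✗back v2 q>
17. timeout(1):  <1:back v2 ->
18. deliver 0→3:  nop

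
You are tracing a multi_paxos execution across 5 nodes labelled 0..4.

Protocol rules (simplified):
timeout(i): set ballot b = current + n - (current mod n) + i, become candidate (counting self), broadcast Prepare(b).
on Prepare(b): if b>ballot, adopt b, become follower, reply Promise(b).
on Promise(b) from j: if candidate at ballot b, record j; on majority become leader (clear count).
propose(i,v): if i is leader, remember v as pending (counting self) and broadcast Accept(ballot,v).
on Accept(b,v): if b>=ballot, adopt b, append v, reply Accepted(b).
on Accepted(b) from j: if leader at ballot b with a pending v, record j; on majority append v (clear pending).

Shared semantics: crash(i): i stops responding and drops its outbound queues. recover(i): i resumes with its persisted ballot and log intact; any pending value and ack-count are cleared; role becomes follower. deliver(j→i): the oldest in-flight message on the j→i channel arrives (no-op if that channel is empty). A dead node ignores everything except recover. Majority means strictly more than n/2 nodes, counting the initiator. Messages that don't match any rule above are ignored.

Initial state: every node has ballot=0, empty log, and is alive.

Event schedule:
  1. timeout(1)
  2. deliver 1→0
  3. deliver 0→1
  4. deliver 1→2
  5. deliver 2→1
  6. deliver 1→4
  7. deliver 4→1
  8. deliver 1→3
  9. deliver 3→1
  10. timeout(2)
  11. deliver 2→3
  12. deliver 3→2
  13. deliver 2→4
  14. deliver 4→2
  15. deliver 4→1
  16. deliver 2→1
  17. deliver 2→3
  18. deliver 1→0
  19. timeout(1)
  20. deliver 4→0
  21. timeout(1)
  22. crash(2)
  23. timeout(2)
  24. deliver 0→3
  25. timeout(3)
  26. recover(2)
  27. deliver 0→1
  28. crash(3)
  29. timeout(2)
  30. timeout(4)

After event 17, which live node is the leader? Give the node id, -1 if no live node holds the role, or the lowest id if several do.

1. timeout(1):  <1:cand b6 ->
2. deliver 1→0:  <0:foll b6 ->
3. deliver 0→1:  nop
4. deliver 1→2:  <2:foll b6 ->
5. deliver 2→1:  <1:lead b6 ->
6. deliver 1→4:  <4:foll b6 ->
7. deliver 4→1:  nop
8. deliver 1→3:  <3:foll b6 ->
9. deliver 3→1:  nop
10. timeout(2):  <2:cand b12 ->
11. deliver 2→3:  <3:foll b12 ->
12. deliver 3→2:  nop
13. deliver 2→4:  <4:foll b12 ->
14. deliver 4→2:  <2:lead b12 ->
15. deliver 4→1:  nop
16. deliver 2→1:  <1:foll b12 ->
17. deliver 2→3:  nop

2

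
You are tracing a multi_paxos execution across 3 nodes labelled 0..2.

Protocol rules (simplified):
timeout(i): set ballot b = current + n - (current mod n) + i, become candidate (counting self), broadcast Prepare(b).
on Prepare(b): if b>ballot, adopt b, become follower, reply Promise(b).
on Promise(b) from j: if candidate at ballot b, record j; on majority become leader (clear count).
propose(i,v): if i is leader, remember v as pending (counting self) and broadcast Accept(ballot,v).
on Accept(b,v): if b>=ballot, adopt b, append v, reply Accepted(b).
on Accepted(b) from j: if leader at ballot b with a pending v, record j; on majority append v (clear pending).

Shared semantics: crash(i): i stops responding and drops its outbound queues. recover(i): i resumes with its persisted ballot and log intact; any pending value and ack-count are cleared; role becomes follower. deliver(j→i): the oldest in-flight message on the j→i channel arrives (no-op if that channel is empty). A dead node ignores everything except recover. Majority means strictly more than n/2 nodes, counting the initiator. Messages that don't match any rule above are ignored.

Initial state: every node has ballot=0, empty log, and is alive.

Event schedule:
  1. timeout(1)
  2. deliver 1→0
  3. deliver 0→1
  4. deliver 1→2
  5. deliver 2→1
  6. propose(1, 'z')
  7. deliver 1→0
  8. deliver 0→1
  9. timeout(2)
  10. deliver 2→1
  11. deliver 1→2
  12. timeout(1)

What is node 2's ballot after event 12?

8

1. timeout(1):  <1:cand b4 ->
2. deliver 1→0:  <0:foll b4 ->
3. deliver 0→1:  <1:lead b4 ->
4. deliver 1→2:  <2:foll b4 ->
5. deliver 2→1:  nop
6. propose(1,'z'):  nop
7. deliver 1→0:  <0:foll b4 z>
8. deliver 0→1:  <1:lead b4 z>
9. timeout(2):  <2:cand b8 ->
10. deliver 2→1:  <1:foll b8 z>
11. deliver 1→2:  nop
12. timeout(1):  <1:cand b10 z>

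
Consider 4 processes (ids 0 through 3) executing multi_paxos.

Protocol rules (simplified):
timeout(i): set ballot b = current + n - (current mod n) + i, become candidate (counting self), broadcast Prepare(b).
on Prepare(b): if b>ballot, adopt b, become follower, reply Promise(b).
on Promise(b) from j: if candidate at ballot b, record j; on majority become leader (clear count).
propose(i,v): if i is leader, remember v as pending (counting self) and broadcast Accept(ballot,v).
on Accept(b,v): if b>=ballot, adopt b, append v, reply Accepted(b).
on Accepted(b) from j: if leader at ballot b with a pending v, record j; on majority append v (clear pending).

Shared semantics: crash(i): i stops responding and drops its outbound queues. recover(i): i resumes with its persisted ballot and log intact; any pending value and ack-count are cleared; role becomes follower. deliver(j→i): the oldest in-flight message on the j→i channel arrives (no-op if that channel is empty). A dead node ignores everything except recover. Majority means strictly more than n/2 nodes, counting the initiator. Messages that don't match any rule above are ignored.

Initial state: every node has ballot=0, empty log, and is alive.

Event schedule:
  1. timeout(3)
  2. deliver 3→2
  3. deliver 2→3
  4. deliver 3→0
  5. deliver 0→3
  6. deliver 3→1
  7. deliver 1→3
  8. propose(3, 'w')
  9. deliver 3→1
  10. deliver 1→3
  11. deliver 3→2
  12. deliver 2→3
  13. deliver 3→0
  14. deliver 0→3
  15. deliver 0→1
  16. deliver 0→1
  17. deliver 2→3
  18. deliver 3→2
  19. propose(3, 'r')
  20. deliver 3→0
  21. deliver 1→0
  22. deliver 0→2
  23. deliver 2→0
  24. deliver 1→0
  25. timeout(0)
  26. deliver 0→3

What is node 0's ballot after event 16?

after 1 — timeout(3): n3:cand/b7/[-]
after 2 — deliver 3→2: n2:foll/b7/[-]
after 3 — deliver 2→3: ·
after 4 — deliver 3→0: n0:foll/b7/[-]
after 5 — deliver 0→3: n3:lead/b7/[-]
after 6 — deliver 3→1: n1:foll/b7/[-]
after 7 — deliver 1→3: ·
after 8 — propose(3,'w'): ·
after 9 — deliver 3→1: n1:foll/b7/[w]
after 10 — deliver 1→3: ·
after 11 — deliver 3→2: n2:foll/b7/[w]
after 12 — deliver 2→3: n3:lead/b7/[w]
after 13 — deliver 3→0: n0:foll/b7/[w]
after 14 — deliver 0→3: ·
after 15 — deliver 0→1: ·
after 16 — deliver 0→1: ·

7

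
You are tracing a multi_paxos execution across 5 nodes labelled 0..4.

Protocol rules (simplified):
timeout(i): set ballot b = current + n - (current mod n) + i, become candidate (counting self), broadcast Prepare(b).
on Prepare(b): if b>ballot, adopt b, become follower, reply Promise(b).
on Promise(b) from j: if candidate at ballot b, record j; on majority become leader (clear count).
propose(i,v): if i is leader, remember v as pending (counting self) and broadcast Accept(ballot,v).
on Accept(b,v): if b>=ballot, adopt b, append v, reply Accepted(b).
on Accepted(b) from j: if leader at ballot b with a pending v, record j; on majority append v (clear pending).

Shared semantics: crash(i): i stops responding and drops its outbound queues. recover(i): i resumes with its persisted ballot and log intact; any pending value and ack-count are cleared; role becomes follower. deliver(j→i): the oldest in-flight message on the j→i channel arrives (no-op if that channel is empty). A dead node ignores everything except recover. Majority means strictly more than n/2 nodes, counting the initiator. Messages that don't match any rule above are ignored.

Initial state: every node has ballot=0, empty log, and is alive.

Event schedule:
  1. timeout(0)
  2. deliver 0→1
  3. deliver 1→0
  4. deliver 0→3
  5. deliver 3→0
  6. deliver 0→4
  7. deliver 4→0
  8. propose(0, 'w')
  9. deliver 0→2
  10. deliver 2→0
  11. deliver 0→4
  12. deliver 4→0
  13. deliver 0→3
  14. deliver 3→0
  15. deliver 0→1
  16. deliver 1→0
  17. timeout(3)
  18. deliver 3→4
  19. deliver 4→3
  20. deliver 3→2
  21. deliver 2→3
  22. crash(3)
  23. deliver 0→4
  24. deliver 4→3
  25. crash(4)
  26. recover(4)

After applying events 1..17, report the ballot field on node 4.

5

e1 timeout(0): 0[cand,b=5,-]
e2 deliver 0→1: 1[foll,b=5,-]
e3 deliver 1→0: ·
e4 deliver 0→3: 3[foll,b=5,-]
e5 deliver 3→0: 0[lead,b=5,-]
e6 deliver 0→4: 4[foll,b=5,-]
e7 deliver 4→0: ·
e8 propose(0,'w'): ·
e9 deliver 0→2: 2[foll,b=5,-]
e10 deliver 2→0: ·
e11 deliver 0→4: 4[foll,b=5,w]
e12 deliver 4→0: ·
e13 deliver 0→3: 3[foll,b=5,w]
e14 deliver 3→0: 0[lead,b=5,w]
e15 deliver 0→1: 1[foll,b=5,w]
e16 deliver 1→0: ·
e17 timeout(3): 3[cand,b=13,w]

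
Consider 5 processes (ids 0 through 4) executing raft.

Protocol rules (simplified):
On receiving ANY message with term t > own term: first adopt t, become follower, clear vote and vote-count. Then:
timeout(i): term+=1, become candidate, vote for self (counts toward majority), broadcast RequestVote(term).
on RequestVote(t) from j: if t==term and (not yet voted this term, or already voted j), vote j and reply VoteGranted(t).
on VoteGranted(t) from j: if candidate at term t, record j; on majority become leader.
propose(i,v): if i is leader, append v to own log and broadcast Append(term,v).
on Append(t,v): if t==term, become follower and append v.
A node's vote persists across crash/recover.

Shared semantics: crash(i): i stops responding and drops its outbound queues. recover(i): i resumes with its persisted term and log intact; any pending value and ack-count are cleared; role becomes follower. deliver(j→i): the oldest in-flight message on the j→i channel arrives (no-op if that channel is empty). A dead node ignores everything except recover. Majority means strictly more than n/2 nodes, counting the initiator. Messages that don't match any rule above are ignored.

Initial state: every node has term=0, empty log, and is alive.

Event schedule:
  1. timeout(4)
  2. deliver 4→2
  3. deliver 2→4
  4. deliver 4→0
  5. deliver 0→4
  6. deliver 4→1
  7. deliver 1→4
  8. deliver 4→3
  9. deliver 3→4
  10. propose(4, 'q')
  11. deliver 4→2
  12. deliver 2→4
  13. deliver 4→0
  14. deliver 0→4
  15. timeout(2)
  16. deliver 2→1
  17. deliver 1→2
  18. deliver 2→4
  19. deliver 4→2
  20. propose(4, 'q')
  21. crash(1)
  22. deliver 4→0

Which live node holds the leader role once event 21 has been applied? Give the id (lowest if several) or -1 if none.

step 1 timeout(4): 4={cand,t=1,log=-}
step 2 deliver 4→2: 2={foll,t=1,log=-}
step 3 deliver 2→4: —
step 4 deliver 4→0: 0={foll,t=1,log=-}
step 5 deliver 0→4: 4={lead,t=1,log=-}
step 6 deliver 4→1: 1={foll,t=1,log=-}
step 7 deliver 1→4: —
step 8 deliver 4→3: 3={foll,t=1,log=-}
step 9 deliver 3→4: —
step 10 propose(4,'q'): 4={lead,t=1,log=q}
step 11 deliver 4→2: 2={foll,t=1,log=q}
step 12 deliver 2→4: —
step 13 deliver 4→0: 0={foll,t=1,log=q}
step 14 deliver 0→4: —
step 15 timeout(2): 2={cand,t=2,log=q}
step 16 deliver 2→1: 1={foll,t=2,log=-}
step 17 deliver 1→2: —
step 18 deliver 2→4: 4={foll,t=2,log=q}
step 19 deliver 4→2: 2={lead,t=2,log=q}
step 20 propose(4,'q'): —
step 21 crash(1): 1={✗foll,t=2,log=-}

2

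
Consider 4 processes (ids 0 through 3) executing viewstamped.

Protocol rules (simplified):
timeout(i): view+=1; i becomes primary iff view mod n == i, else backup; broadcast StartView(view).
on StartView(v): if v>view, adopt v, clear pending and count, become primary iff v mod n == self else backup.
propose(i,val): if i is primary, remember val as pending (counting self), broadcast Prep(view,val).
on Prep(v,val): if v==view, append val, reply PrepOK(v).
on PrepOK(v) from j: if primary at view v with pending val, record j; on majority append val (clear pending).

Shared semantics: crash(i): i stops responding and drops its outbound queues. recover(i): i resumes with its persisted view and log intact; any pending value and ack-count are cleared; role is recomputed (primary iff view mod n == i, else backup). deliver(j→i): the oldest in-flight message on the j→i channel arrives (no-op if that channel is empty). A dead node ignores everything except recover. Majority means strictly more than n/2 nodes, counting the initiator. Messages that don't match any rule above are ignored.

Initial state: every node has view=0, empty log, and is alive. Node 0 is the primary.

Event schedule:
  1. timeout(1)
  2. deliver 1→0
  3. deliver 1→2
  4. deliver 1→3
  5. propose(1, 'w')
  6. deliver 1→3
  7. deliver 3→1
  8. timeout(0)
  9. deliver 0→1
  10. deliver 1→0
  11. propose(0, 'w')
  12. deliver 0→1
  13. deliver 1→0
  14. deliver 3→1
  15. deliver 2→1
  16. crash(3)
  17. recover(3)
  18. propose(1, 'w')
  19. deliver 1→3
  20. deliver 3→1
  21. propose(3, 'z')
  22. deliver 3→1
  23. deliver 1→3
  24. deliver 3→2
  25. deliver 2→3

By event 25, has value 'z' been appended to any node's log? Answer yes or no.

step 1 timeout(1): 1={prim,v=1,log=-}
step 2 deliver 1→0: 0={back,v=1,log=-}
step 3 deliver 1→2: 2={back,v=1,log=-}
step 4 deliver 1→3: 3={back,v=1,log=-}
step 5 propose(1,'w'): —
step 6 deliver 1→3: 3={back,v=1,log=w}
step 7 deliver 3→1: —
step 8 timeout(0): 0={back,v=2,log=-}
step 9 deliver 0→1: 1={back,v=2,log=-}
step 10 deliver 1→0: —
step 11 propose(0,'w'): —
step 12 deliver 0→1: —
step 13 deliver 1→0: —
step 14 deliver 3→1: —
step 15 deliver 2→1: —
step 16 crash(3): 3={✗back,v=1,log=w}
step 17 recover(3): 3={back,v=1,log=w}
step 18 propose(1,'w'): —
step 19 deliver 1→3: —
step 20 deliver 3→1: —
step 21 propose(3,'z'): —
step 22 deliver 3→1: —
step 23 deliver 1→3: —
step 24 deliver 3→2: —
step 25 deliver 2→3: —

no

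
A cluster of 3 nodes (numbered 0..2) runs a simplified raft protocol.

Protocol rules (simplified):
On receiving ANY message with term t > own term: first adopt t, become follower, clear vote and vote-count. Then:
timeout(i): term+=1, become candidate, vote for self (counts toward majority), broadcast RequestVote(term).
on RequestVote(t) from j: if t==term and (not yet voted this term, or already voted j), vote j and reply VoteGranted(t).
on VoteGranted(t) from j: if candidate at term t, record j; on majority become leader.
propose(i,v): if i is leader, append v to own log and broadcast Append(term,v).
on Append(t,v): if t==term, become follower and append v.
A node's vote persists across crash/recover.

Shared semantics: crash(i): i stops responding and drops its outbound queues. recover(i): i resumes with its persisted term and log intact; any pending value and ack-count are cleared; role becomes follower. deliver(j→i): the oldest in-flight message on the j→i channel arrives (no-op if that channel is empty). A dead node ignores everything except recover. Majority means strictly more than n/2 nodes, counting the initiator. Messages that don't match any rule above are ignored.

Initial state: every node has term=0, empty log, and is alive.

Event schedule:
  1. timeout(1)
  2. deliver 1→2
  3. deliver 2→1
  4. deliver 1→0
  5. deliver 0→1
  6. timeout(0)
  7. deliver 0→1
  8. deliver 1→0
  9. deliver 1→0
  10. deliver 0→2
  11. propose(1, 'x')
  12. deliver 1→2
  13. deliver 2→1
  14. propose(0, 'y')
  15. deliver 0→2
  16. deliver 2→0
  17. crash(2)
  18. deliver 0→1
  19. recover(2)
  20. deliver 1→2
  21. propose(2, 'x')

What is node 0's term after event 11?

e1 timeout(1): 1[cand,t=1,-]
e2 deliver 1→2: 2[foll,t=1,-]
e3 deliver 2→1: 1[lead,t=1,-]
e4 deliver 1→0: 0[foll,t=1,-]
e5 deliver 0→1: ·
e6 timeout(0): 0[cand,t=2,-]
e7 deliver 0→1: 1[foll,t=2,-]
e8 deliver 1→0: 0[lead,t=2,-]
e9 deliver 1→0: ·
e10 deliver 0→2: 2[foll,t=2,-]
e11 propose(1,'x'): ·

2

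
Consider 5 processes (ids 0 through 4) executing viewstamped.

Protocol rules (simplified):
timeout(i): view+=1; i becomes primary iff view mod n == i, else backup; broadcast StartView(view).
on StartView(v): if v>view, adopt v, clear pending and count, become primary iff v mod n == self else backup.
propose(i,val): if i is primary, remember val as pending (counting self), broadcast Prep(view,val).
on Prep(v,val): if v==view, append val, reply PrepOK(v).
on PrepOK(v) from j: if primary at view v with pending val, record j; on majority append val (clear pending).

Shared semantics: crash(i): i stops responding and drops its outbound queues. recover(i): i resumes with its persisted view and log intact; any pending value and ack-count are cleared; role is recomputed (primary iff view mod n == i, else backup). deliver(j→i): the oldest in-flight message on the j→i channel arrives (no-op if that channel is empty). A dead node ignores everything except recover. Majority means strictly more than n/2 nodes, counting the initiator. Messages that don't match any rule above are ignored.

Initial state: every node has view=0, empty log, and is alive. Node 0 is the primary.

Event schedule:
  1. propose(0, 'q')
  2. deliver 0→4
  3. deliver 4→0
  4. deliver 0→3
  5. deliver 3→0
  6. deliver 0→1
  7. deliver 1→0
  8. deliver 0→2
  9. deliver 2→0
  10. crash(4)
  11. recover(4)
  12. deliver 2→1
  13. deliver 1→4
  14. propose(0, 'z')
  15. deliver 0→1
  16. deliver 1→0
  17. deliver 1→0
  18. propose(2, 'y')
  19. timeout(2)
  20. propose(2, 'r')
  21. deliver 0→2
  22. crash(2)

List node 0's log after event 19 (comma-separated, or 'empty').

q

after 1 — propose(0,'q'): ·
after 2 — deliver 0→4: n4:back/v0/[q]
after 3 — deliver 4→0: ·
after 4 — deliver 0→3: n3:back/v0/[q]
after 5 — deliver 3→0: n0:prim/v0/[q]
after 6 — deliver 0→1: n1:back/v0/[q]
after 7 — deliver 1→0: ·
after 8 — deliver 0→2: n2:back/v0/[q]
after 9 — deliver 2→0: ·
after 10 — crash(4): n4:✗back/v0/[q]
after 11 — recover(4): n4:back/v0/[q]
after 12 — deliver 2→1: ·
after 13 — deliver 1→4: ·
after 14 — propose(0,'z'): ·
after 15 — deliver 0→1: n1:back/v0/[q,z]
after 16 — deliver 1→0: ·
after 17 — deliver 1→0: ·
after 18 — propose(2,'y'): ·
after 19 — timeout(2): n2:back/v1/[q]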